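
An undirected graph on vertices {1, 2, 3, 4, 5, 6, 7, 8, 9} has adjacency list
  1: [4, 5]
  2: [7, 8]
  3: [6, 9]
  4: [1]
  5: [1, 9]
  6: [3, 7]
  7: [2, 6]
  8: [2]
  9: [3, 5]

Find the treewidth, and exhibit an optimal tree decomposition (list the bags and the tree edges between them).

Each bag holds 2 vertices, so the decomposition has width 1, which upper-bounds the treewidth. Since G has at least one edge (e.g. 8–2), it is not an edgeless graph, so tw(G) ≥ 1. Hence tw(G) = 1 exactly.

Treewidth 1.
One optimal decomposition is:
Bags: B1 = {2, 8}  B2 = {2, 7}  B3 = {6, 7}  B4 = {3, 6}  B5 = {3, 9}  B6 = {5, 9}  B7 = {1, 5}  B8 = {1, 4}
Tree: B1–B2, B2–B3, B3–B4, B4–B5, B5–B6, B6–B7, B7–B8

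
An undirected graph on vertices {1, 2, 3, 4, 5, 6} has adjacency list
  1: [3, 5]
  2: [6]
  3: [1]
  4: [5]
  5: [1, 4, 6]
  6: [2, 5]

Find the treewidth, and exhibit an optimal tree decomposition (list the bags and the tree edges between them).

The largest bag has 2 vertices, giving width 1; this decomposition certifies tw(G) ≤ 1. Since G has at least one edge (e.g. 1–3), it is not an edgeless graph, so tw(G) ≥ 1. Therefore the treewidth is 1.

Treewidth 1.
One such decomposition:
Bags: B1 = {1, 3}  B2 = {1, 5}  B3 = {5, 6}  B4 = {4, 5}  B5 = {2, 6}
Tree: B1–B2, B2–B3, B3–B4, B3–B5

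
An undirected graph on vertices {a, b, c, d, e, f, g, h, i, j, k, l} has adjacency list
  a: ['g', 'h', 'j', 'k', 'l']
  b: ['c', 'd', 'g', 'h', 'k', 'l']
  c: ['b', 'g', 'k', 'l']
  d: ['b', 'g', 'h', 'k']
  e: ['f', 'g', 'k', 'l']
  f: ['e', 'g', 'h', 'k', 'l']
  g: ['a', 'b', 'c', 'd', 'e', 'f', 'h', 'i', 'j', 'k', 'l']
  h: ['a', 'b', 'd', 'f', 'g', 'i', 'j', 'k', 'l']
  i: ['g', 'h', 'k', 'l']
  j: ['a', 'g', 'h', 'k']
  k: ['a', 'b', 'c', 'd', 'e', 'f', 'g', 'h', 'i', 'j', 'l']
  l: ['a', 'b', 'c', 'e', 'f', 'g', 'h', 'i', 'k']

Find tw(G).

A width-4 tree decomposition is:
Bags: B1 = {b, g, h, k, l}  B2 = {f, g, h, k, l}  B3 = {a, g, h, k, l}  B4 = {b, d, g, h, k}  B5 = {b, c, g, k, l}  B6 = {e, f, g, k, l}  B7 = {g, h, i, k, l}  B8 = {a, g, h, j, k}
Tree: B1–B2, B2–B3, B1–B4, B1–B5, B2–B6, B3–B7, B3–B8
The largest bag has 5 vertices, giving width 4; this decomposition certifies tw(G) ≤ 4. On the other hand G contains the 5-clique {e, f, g, k, l}. A clique must lie in a single bag of any decomposition, so no decomposition can have width below 4. Therefore the treewidth is 4.

4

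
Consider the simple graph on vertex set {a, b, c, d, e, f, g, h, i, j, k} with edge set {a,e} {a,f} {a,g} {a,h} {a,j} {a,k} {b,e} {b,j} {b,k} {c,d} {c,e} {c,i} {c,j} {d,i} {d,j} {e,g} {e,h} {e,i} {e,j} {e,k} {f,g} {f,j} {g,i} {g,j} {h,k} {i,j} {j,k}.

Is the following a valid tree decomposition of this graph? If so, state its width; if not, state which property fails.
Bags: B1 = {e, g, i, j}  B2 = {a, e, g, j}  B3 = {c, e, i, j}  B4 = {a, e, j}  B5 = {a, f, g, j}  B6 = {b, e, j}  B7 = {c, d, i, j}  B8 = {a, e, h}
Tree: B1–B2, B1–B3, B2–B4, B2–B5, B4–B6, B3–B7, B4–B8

A tree decomposition must satisfy three properties: every vertex lies in some bag; for every edge, both endpoints lie together in some bag; and for every vertex, the bags containing it form a connected subtree. Here vertex k appears in no bag, so the decomposition is invalid.

No — vertex k appears in no bag.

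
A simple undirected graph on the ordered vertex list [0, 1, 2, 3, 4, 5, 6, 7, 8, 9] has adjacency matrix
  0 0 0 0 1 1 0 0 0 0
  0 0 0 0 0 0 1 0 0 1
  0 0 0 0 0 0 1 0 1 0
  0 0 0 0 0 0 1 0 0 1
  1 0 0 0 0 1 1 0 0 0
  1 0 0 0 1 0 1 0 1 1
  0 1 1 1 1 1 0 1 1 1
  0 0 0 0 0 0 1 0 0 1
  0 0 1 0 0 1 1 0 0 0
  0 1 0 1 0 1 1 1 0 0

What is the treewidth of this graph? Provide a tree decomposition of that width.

Treewidth 2.
Bags: B1 = {5, 6, 9}  B2 = {5, 6, 8}  B3 = {4, 5, 6}  B4 = {0, 4, 5}  B5 = {3, 6, 9}  B6 = {6, 7, 9}  B7 = {1, 6, 9}  B8 = {2, 6, 8}
Tree: B1–B2, B2–B3, B3–B4, B1–B5, B1–B6, B6–B7, B2–B8

Each bag holds 3 vertices, so the decomposition has width 2, which upper-bounds the treewidth. For the lower bound, the 3 vertices {0, 4, 5} are pairwise adjacent, and any tree decomposition puts a clique entirely inside one bag — forcing width ≥ 2. The upper and lower bounds meet at 2, so that is the treewidth.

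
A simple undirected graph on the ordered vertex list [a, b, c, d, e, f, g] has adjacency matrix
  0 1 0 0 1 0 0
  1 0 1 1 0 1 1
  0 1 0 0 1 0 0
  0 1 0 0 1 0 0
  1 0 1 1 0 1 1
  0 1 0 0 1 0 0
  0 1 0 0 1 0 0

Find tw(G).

A width-2 tree decomposition is:
Bags: B1 = {a, b, e}  B2 = {b, c, e}  B3 = {b, e, f}  B4 = {b, d, e}  B5 = {b, e, g}
Tree: B1–B2, B2–B3, B3–B4, B4–B5
The largest bag has 3 vertices, giving width 2; this decomposition certifies tw(G) ≤ 2. Since e–a–b–c–e is a cycle in G, G is not acyclic. Forests are exactly the graphs of treewidth ≤ 1, so tw(G) ≥ 2. Combining the bounds, tw(G) = 2.

2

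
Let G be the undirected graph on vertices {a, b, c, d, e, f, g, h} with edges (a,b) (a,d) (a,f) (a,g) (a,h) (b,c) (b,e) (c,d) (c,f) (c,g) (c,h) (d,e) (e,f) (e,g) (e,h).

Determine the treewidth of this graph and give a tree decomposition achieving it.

Each bag holds 4 vertices, so the decomposition has width 3, which upper-bounds the treewidth. For the lower bound: the 4 vertex sets {a,d}, {c,f}, {e}, {g} are disjoint, each induces a connected subgraph, and every pair is joined by at least one edge of G. Contracting each set to a single vertex therefore yields K_{4} as a minor, and since treewidth is minor-monotone, tw(G) ≥ tw(K_{4}) = 3. The upper and lower bounds meet at 3, so that is the treewidth.

Treewidth 3.
Bags: B1 = {a, c, d, e}  B2 = {a, c, e, f}  B3 = {a, c, e, g}  B4 = {a, b, c, e}  B5 = {a, c, e, h}
Tree: B1–B2, B2–B3, B3–B4, B4–B5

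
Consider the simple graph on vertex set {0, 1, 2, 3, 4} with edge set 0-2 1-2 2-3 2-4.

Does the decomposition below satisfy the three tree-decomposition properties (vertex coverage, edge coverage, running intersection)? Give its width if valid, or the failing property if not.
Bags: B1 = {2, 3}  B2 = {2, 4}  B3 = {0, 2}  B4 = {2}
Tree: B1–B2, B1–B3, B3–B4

A tree decomposition must satisfy three properties: every vertex lies in some bag; for every edge, both endpoints lie together in some bag; and for every vertex, the bags containing it form a connected subtree. Here vertex 1 appears in no bag, so the decomposition is invalid.

No — vertex 1 appears in no bag.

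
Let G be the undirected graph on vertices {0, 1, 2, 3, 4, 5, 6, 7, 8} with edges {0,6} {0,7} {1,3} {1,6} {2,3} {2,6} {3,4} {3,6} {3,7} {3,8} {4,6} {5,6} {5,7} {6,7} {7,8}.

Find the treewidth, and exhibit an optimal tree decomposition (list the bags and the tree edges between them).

The largest bag has 3 vertices, giving width 2; this decomposition certifies tw(G) ≤ 2. On the other hand G contains the 3-clique {3, 7, 8}. A clique must lie in a single bag of any decomposition, so no decomposition can have width below 2. Hence tw(G) = 2 exactly.

Treewidth 2.
One such decomposition:
Bags: B1 = {2, 3, 6}  B2 = {3, 6, 7}  B3 = {0, 6, 7}  B4 = {1, 3, 6}  B5 = {3, 4, 6}  B6 = {3, 7, 8}  B7 = {5, 6, 7}
Tree: B1–B2, B2–B3, B2–B4, B4–B5, B2–B6, B2–B7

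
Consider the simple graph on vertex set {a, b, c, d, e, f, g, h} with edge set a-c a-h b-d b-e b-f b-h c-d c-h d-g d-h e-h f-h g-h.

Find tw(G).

2

A width-2 tree decomposition is:
Bags: B1 = {b, d, h}  B2 = {b, f, h}  B3 = {d, g, h}  B4 = {c, d, h}  B5 = {a, c, h}  B6 = {b, e, h}
Tree: B1–B2, B1–B3, B3–B4, B4–B5, B2–B6
Each bag holds 3 vertices, so the decomposition has width 2, which upper-bounds the treewidth. For the lower bound, the 3 vertices {d, g, h} are pairwise adjacent, and any tree decomposition puts a clique entirely inside one bag — forcing width ≥ 2. Hence tw(G) = 2 exactly.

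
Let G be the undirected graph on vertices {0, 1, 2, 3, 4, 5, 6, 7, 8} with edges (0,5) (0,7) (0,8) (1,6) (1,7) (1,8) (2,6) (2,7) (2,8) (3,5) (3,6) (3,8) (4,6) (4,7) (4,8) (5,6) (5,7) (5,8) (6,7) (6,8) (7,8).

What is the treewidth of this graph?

3

A width-3 tree decomposition is:
Bags: B1 = {3, 5, 6, 8}  B2 = {5, 6, 7, 8}  B3 = {2, 6, 7, 8}  B4 = {4, 6, 7, 8}  B5 = {0, 5, 7, 8}  B6 = {1, 6, 7, 8}
Tree: B1–B2, B2–B3, B2–B4, B2–B5, B3–B6
The largest bag has 4 vertices, giving width 3; this decomposition certifies tw(G) ≤ 3. Conversely, {0, 5, 7, 8} is a clique of size 4, and the vertices of any clique must share a bag in every tree decomposition; so some bag has ≥ 4 vertices and tw(G) ≥ 3. The upper and lower bounds meet at 3, so that is the treewidth.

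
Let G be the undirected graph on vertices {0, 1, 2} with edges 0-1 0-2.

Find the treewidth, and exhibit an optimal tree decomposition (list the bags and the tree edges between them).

Treewidth 1.
Bags: B1 = {0, 1}  B2 = {0, 2}
Tree: B1–B2

Every bag has size at most 2, so the width is 2 − 1 = 1 and tw(G) ≤ 1. Any graph with an edge has treewidth ≥ 1, and G has the edge 0–1. Hence tw(G) = 1 exactly.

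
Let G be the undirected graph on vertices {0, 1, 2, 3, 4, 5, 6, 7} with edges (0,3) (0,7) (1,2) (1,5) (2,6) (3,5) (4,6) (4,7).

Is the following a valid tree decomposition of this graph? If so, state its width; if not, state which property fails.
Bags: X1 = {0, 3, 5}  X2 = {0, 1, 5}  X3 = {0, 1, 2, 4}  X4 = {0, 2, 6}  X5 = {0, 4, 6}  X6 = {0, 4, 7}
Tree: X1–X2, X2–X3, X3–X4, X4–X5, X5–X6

No — bags containing vertex 4 are not connected in the tree.

A tree decomposition must satisfy three properties: every vertex lies in some bag; for every edge, both endpoints lie together in some bag; and for every vertex, the bags containing it form a connected subtree. Here bags containing vertex 4 are not connected in the tree, so the decomposition is invalid.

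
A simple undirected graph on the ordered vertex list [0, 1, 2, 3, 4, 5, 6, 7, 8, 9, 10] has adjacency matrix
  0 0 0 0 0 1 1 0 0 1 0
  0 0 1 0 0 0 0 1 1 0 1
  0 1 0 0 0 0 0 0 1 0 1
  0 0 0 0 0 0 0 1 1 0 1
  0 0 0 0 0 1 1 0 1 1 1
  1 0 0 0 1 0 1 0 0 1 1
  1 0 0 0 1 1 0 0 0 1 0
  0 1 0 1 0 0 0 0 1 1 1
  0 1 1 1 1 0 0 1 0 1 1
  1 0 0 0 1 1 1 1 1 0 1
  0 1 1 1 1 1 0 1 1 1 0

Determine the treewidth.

A width-3 tree decomposition is:
Bags: B1 = {7, 8, 9, 10}  B2 = {3, 7, 8, 10}  B3 = {4, 8, 9, 10}  B4 = {1, 7, 8, 10}  B5 = {1, 2, 8, 10}  B6 = {4, 5, 9, 10}  B7 = {4, 5, 6, 9}  B8 = {0, 5, 6, 9}
Tree: B1–B2, B1–B3, B1–B4, B4–B5, B3–B6, B6–B7, B7–B8
The largest bag has 4 vertices, giving width 3; this decomposition certifies tw(G) ≤ 3. On the other hand G contains the 4-clique {0, 5, 6, 9}. A clique must lie in a single bag of any decomposition, so no decomposition can have width below 3. Therefore the treewidth is 3.

3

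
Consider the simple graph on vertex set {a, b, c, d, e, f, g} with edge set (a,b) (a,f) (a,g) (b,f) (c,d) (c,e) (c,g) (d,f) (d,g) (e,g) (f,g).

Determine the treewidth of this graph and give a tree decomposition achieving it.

Every bag has size at most 3, so the width is 3 − 1 = 2 and tw(G) ≤ 2. For the lower bound, the 3 vertices {c, d, g} are pairwise adjacent, and any tree decomposition puts a clique entirely inside one bag — forcing width ≥ 2. Therefore the treewidth is 2.

Treewidth 2.
Bags: B1 = {c, d, g}  B2 = {c, e, g}  B3 = {d, f, g}  B4 = {a, f, g}  B5 = {a, b, f}
Tree: B1–B2, B1–B3, B3–B4, B4–B5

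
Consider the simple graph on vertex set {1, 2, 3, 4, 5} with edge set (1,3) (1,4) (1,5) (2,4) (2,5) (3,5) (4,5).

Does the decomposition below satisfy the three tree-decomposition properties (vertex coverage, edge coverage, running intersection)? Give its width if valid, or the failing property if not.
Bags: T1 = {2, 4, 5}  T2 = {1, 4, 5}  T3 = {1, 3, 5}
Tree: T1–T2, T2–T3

Yes; width 2.

Every vertex of G appears in some bag (union = {1, 2, 3, 4, 5}); every edge is covered by a bag; and for each vertex v the set of bags containing v is connected in the bag tree. The decomposition is therefore valid. The largest bag has 3 vertices, so the width is 2.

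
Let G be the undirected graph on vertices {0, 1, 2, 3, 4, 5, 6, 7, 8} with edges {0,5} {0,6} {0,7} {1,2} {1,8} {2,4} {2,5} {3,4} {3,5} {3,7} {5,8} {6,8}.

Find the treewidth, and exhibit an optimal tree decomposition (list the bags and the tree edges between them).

Treewidth 3.
One optimal decomposition is:
Bags: B1 = {0, 6, 7, 8}  B2 = {0, 5, 7, 8}  B3 = {3, 5, 7, 8}  B4 = {1, 3, 5, 8}  B5 = {1, 2, 3, 5}  B6 = {1, 2, 3, 4}
Tree: B1–B2, B2–B3, B3–B4, B4–B5, B5–B6

The largest bag has 4 vertices, giving width 3; this decomposition certifies tw(G) ≤ 3. For the lower bound: the 4 vertex sets {0,6,7}, {8}, {5}, {1,2,3,4} are disjoint, each induces a connected subgraph, and every pair is joined by at least one edge of G. Contracting each set to a single vertex therefore yields K_{4} as a minor, and since treewidth is minor-monotone, tw(G) ≥ tw(K_{4}) = 3. Combining the bounds, tw(G) = 3.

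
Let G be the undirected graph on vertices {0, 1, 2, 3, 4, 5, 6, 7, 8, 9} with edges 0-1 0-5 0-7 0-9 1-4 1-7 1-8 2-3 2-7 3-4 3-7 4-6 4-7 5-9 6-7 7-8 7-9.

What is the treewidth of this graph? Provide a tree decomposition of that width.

Every bag has size at most 3, so the width is 3 − 1 = 2 and tw(G) ≤ 2. Conversely, {0, 5, 9} is a clique of size 3, and the vertices of any clique must share a bag in every tree decomposition; so some bag has ≥ 3 vertices and tw(G) ≥ 2. Combining the bounds, tw(G) = 2.

Treewidth 2.
One such decomposition:
Bags: B1 = {0, 1, 7}  B2 = {1, 4, 7}  B3 = {0, 7, 9}  B4 = {3, 4, 7}  B5 = {2, 3, 7}  B6 = {4, 6, 7}  B7 = {1, 7, 8}  B8 = {0, 5, 9}
Tree: B1–B2, B1–B3, B2–B4, B4–B5, B2–B6, B2–B7, B3–B8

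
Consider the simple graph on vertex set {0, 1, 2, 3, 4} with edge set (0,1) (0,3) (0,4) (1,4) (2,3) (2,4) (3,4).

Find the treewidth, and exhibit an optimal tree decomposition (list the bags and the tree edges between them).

Every bag has size at most 3, so the width is 3 − 1 = 2 and tw(G) ≤ 2. For the lower bound, the 3 vertices {0, 1, 4} are pairwise adjacent, and any tree decomposition puts a clique entirely inside one bag — forcing width ≥ 2. Therefore the treewidth is 2.

Treewidth 2.
One optimal decomposition is:
Bags: B1 = {0, 3, 4}  B2 = {2, 3, 4}  B3 = {0, 1, 4}
Tree: B1–B2, B1–B3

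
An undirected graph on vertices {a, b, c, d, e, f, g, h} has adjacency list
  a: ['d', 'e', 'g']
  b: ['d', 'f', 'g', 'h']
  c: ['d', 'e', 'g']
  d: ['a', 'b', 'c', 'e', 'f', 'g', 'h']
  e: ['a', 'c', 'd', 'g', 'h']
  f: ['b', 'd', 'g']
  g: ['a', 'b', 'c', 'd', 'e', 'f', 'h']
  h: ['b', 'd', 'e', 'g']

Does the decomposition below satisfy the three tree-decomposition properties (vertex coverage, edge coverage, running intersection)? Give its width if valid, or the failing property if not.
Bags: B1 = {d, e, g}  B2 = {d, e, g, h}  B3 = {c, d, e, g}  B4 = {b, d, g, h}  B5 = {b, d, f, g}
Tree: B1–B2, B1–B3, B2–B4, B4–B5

No — vertex a appears in no bag.

A tree decomposition must satisfy three properties: every vertex lies in some bag; for every edge, both endpoints lie together in some bag; and for every vertex, the bags containing it form a connected subtree. Here vertex a appears in no bag, so the decomposition is invalid.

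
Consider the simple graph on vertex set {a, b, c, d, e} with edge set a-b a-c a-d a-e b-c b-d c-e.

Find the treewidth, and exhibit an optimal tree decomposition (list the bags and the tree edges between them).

The largest bag has 3 vertices, giving width 2; this decomposition certifies tw(G) ≤ 2. For the lower bound, the 3 vertices {a, b, d} are pairwise adjacent, and any tree decomposition puts a clique entirely inside one bag — forcing width ≥ 2. Combining the bounds, tw(G) = 2.

Treewidth 2.
One optimal decomposition is:
Bags: B1 = {a, b, d}  B2 = {a, b, c}  B3 = {a, c, e}
Tree: B1–B2, B2–B3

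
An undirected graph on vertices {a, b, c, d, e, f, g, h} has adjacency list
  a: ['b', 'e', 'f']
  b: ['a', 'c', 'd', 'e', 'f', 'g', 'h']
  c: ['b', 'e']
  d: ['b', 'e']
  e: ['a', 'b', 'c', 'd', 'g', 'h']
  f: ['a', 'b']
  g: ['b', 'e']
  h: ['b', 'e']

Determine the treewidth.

2

A width-2 tree decomposition is:
Bags: B1 = {b, d, e}  B2 = {b, c, e}  B3 = {b, e, g}  B4 = {a, b, e}  B5 = {a, b, f}  B6 = {b, e, h}
Tree: B1–B2, B1–B3, B1–B4, B4–B5, B3–B6
Every bag has size at most 3, so the width is 3 − 1 = 2 and tw(G) ≤ 2. On the other hand G contains the 3-clique {b, d, e}. A clique must lie in a single bag of any decomposition, so no decomposition can have width below 2. Combining the bounds, tw(G) = 2.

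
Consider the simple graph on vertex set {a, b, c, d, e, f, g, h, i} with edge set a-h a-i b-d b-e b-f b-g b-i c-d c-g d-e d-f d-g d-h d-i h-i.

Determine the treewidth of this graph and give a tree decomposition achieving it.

Each bag holds 3 vertices, so the decomposition has width 2, which upper-bounds the treewidth. On the other hand G contains the 3-clique {d, h, i}. A clique must lie in a single bag of any decomposition, so no decomposition can have width below 2. Therefore the treewidth is 2.

Treewidth 2.
Bags: B1 = {b, d, f}  B2 = {b, d, i}  B3 = {b, d, e}  B4 = {d, h, i}  B5 = {b, d, g}  B6 = {c, d, g}  B7 = {a, h, i}
Tree: B1–B2, B2–B3, B2–B4, B1–B5, B5–B6, B4–B7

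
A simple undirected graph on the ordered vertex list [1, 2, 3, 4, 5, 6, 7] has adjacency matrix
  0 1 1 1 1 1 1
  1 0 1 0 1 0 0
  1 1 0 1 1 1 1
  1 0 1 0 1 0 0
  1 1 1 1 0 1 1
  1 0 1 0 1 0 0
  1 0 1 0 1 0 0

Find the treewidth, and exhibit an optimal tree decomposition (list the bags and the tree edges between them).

Treewidth 3.
One such decomposition:
Bags: B1 = {1, 3, 5, 6}  B2 = {1, 3, 5, 7}  B3 = {1, 3, 4, 5}  B4 = {1, 2, 3, 5}
Tree: B1–B2, B1–B3, B1–B4

The largest bag has 4 vertices, giving width 3; this decomposition certifies tw(G) ≤ 3. For the lower bound, the 4 vertices {1, 2, 3, 5} are pairwise adjacent, and any tree decomposition puts a clique entirely inside one bag — forcing width ≥ 3. Hence tw(G) = 3 exactly.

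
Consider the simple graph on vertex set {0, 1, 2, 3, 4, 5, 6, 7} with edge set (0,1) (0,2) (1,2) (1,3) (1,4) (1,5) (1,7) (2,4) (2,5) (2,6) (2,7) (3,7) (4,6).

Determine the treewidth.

A width-2 tree decomposition is:
Bags: B1 = {1, 2, 7}  B2 = {0, 1, 2}  B3 = {1, 2, 4}  B4 = {1, 2, 5}  B5 = {2, 4, 6}  B6 = {1, 3, 7}
Tree: B1–B2, B2–B3, B2–B4, B3–B5, B1–B6
Each bag holds 3 vertices, so the decomposition has width 2, which upper-bounds the treewidth. On the other hand G contains the 3-clique {0, 1, 2}. A clique must lie in a single bag of any decomposition, so no decomposition can have width below 2. Therefore the treewidth is 2.

2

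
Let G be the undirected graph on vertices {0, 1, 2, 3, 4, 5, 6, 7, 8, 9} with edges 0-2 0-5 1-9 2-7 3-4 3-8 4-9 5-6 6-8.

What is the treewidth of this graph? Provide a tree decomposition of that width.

Every bag has size at most 2, so the width is 2 − 1 = 1 and tw(G) ≤ 1. Since G has at least one edge (e.g. 7–2), it is not an edgeless graph, so tw(G) ≥ 1. Therefore the treewidth is 1.

Treewidth 1.
Bags: B1 = {2, 7}  B2 = {0, 2}  B3 = {0, 5}  B4 = {5, 6}  B5 = {6, 8}  B6 = {3, 8}  B7 = {3, 4}  B8 = {4, 9}  B9 = {1, 9}
Tree: B1–B2, B2–B3, B3–B4, B4–B5, B5–B6, B6–B7, B7–B8, B8–B9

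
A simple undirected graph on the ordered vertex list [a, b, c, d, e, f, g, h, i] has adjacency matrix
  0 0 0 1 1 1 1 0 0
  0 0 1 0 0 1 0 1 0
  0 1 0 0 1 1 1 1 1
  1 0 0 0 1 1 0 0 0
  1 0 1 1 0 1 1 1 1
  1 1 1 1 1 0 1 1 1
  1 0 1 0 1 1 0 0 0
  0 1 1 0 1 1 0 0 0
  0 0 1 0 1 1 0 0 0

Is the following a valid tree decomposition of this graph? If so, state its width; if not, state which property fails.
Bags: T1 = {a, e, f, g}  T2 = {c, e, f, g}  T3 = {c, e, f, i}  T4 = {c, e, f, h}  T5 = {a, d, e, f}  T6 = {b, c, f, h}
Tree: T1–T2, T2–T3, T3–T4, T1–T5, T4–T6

Yes; width 3.

Checking the three conditions: (i) the bags cover all of {a, b, c, d, e, f, g, h, i}; (ii) for each edge, some bag contains both endpoints; (iii) the bags containing any fixed vertex form a subtree. All hold, so the decomposition is valid with width 4 − 1 = 3.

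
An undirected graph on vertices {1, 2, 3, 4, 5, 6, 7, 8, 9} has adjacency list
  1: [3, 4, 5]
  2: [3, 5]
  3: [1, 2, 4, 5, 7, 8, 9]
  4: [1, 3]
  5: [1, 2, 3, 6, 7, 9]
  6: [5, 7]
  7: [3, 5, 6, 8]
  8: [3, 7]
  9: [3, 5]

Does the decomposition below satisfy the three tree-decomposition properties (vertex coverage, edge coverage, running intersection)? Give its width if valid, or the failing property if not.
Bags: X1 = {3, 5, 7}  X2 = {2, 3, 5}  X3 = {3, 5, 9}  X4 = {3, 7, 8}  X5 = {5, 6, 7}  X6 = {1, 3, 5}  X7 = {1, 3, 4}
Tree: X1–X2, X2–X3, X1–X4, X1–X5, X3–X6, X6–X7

Yes; width 2.

Checking the three conditions: (i) the bags cover all of {1, 2, 3, 4, 5, 6, 7, 8, 9}; (ii) for each edge, some bag contains both endpoints; (iii) the bags containing any fixed vertex form a subtree. All hold, so the decomposition is valid with width 3 − 1 = 2.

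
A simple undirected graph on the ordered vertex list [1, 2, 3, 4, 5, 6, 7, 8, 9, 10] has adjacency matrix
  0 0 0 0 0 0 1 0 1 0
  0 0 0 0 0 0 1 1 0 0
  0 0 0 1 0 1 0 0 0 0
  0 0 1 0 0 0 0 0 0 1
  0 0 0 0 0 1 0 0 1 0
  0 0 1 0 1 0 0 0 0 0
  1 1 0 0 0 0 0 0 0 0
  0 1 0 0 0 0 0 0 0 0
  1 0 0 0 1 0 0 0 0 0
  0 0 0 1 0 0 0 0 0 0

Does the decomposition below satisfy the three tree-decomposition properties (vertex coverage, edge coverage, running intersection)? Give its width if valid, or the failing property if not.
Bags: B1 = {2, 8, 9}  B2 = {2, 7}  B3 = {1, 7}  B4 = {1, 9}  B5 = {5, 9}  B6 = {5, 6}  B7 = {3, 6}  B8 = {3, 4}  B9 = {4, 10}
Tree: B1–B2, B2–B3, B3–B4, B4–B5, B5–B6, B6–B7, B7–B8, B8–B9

A tree decomposition must satisfy three properties: every vertex lies in some bag; for every edge, both endpoints lie together in some bag; and for every vertex, the bags containing it form a connected subtree. Here bags containing vertex 9 are not connected in the tree, so the decomposition is invalid.

No — bags containing vertex 9 are not connected in the tree.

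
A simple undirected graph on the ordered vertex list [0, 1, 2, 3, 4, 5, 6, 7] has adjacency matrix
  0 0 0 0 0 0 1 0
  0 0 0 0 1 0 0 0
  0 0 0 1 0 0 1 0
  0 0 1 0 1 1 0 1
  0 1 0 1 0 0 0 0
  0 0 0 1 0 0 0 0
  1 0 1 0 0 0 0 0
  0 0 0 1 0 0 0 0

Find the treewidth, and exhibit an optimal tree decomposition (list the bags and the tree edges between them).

Treewidth 1.
Bags: B1 = {2, 6}  B2 = {2, 3}  B3 = {3, 7}  B4 = {3, 5}  B5 = {3, 4}  B6 = {0, 6}  B7 = {1, 4}
Tree: B1–B2, B2–B3, B3–B4, B3–B5, B1–B6, B5–B7

Each bag holds 2 vertices, so the decomposition has width 1, which upper-bounds the treewidth. Any graph with an edge has treewidth ≥ 1, and G has the edge 2–6. Therefore the treewidth is 1.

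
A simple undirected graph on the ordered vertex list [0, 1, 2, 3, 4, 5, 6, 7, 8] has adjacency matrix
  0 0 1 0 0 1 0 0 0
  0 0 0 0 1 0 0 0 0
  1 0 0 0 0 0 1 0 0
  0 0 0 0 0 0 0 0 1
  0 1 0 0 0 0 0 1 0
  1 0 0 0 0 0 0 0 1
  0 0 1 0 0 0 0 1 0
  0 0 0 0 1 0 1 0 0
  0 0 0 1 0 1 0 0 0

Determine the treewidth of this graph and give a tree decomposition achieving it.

Treewidth 1.
One such decomposition:
Bags: B1 = {3, 8}  B2 = {5, 8}  B3 = {0, 5}  B4 = {0, 2}  B5 = {2, 6}  B6 = {6, 7}  B7 = {4, 7}  B8 = {1, 4}
Tree: B1–B2, B2–B3, B3–B4, B4–B5, B5–B6, B6–B7, B7–B8

Each bag holds 2 vertices, so the decomposition has width 1, which upper-bounds the treewidth. Any graph with an edge has treewidth ≥ 1, and G has the edge 3–8. Hence tw(G) = 1 exactly.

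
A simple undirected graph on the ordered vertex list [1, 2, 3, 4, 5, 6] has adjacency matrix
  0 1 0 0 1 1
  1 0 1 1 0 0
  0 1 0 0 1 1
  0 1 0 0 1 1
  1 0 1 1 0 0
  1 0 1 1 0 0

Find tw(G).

3

A width-3 tree decomposition is:
Bags: B1 = {1, 2, 3, 4}  B2 = {1, 3, 4, 6}  B3 = {1, 3, 4, 5}
Tree: B1–B2, B2–B3
Every bag has size at most 4, so the width is 4 − 1 = 3 and tw(G) ≤ 3. For the lower bound: the 4 vertex sets {2,3}, {1,6}, {4}, {5} are disjoint, each induces a connected subgraph, and every pair is joined by at least one edge of G. Contracting each set to a single vertex therefore yields K_{4} as a minor, and since treewidth is minor-monotone, tw(G) ≥ tw(K_{4}) = 3. Hence tw(G) = 3 exactly.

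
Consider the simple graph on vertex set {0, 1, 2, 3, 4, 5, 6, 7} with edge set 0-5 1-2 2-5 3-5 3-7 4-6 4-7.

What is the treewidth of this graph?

A width-1 tree decomposition is:
Bags: B1 = {4, 7}  B2 = {3, 7}  B3 = {4, 6}  B4 = {3, 5}  B5 = {2, 5}  B6 = {1, 2}  B7 = {0, 5}
Tree: B1–B2, B1–B3, B2–B4, B4–B5, B5–B6, B5–B7
Every bag has size at most 2, so the width is 2 − 1 = 1 and tw(G) ≤ 1. Since G has at least one edge (e.g. 7–4), it is not an edgeless graph, so tw(G) ≥ 1. Therefore the treewidth is 1.

1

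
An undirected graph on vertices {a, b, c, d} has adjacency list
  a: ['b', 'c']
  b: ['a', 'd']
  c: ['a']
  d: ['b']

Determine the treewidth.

1

A width-1 tree decomposition is:
Bags: B1 = {a, b}  B2 = {a, c}  B3 = {b, d}
Tree: B1–B2, B1–B3
Each bag holds 2 vertices, so the decomposition has width 1, which upper-bounds the treewidth. Any graph with an edge has treewidth ≥ 1, and G has the edge a–b. Therefore the treewidth is 1.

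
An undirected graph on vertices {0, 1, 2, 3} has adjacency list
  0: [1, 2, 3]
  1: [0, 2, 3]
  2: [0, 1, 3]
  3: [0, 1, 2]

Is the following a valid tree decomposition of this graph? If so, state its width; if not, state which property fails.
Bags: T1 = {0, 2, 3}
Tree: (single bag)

No — vertex 1 appears in no bag.

A tree decomposition must satisfy three properties: every vertex lies in some bag; for every edge, both endpoints lie together in some bag; and for every vertex, the bags containing it form a connected subtree. Here vertex 1 appears in no bag, so the decomposition is invalid.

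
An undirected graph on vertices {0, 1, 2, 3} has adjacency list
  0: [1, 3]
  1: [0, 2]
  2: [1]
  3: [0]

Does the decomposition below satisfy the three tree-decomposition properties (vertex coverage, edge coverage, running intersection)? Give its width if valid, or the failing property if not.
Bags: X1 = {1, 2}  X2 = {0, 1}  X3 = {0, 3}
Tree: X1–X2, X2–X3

Yes; width 1.

Every vertex of G appears in some bag (union = {0, 1, 2, 3}); every edge is covered by a bag; and for each vertex v the set of bags containing v is connected in the bag tree. The decomposition is therefore valid. The largest bag has 2 vertices, so the width is 1.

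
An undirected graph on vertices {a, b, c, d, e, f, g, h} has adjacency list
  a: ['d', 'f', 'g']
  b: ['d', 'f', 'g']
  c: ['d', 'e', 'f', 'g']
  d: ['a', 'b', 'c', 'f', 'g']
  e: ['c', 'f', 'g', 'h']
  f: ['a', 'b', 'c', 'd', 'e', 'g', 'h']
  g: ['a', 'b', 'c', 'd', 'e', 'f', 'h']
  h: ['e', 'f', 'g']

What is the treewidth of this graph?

A width-3 tree decomposition is:
Bags: B1 = {c, d, f, g}  B2 = {b, d, f, g}  B3 = {c, e, f, g}  B4 = {a, d, f, g}  B5 = {e, f, g, h}
Tree: B1–B2, B1–B3, B2–B4, B3–B5
Each bag holds 4 vertices, so the decomposition has width 3, which upper-bounds the treewidth. Conversely, {c, d, f, g} is a clique of size 4, and the vertices of any clique must share a bag in every tree decomposition; so some bag has ≥ 4 vertices and tw(G) ≥ 3. The upper and lower bounds meet at 3, so that is the treewidth.

3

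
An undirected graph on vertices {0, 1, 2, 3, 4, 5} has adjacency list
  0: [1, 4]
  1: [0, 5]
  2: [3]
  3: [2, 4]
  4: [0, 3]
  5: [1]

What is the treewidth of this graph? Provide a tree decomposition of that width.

Each bag holds 2 vertices, so the decomposition has width 1, which upper-bounds the treewidth. Since G has at least one edge (e.g. 5–1), it is not an edgeless graph, so tw(G) ≥ 1. Therefore the treewidth is 1.

Treewidth 1.
One such decomposition:
Bags: B1 = {1, 5}  B2 = {0, 1}  B3 = {0, 4}  B4 = {3, 4}  B5 = {2, 3}
Tree: B1–B2, B2–B3, B3–B4, B4–B5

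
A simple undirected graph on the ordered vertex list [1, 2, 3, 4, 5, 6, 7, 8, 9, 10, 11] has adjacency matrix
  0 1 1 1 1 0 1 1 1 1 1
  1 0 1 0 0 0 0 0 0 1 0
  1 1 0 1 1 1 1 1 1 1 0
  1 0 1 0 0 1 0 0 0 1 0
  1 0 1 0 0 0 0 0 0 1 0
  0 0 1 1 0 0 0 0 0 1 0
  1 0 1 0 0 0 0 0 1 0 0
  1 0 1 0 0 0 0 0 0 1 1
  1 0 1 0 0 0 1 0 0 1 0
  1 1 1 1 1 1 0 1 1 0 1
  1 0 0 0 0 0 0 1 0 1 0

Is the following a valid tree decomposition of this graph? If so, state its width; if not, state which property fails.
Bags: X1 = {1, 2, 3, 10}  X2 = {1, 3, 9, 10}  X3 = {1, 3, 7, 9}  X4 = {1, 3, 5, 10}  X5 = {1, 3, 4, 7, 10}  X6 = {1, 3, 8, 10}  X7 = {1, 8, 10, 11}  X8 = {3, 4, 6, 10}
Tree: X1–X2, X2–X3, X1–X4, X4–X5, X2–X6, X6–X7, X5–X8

No — bags containing vertex 7 are not connected in the tree.

A tree decomposition must satisfy three properties: every vertex lies in some bag; for every edge, both endpoints lie together in some bag; and for every vertex, the bags containing it form a connected subtree. Here bags containing vertex 7 are not connected in the tree, so the decomposition is invalid.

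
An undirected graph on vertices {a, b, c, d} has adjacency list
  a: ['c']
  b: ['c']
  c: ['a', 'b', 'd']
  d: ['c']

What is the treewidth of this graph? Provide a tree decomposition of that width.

Treewidth 1.
Bags: B1 = {b, c}  B2 = {c, d}  B3 = {a, c}
Tree: B1–B2, B2–B3

Each bag holds 2 vertices, so the decomposition has width 1, which upper-bounds the treewidth. Since G has at least one edge (e.g. c–b), it is not an edgeless graph, so tw(G) ≥ 1. Therefore the treewidth is 1.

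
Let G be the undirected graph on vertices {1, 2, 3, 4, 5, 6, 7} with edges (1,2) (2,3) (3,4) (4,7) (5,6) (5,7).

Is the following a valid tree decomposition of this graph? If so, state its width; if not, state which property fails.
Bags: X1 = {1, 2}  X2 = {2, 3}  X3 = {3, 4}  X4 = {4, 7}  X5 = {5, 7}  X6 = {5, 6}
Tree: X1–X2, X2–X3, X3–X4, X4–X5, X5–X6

Yes; width 1.

Checking the three conditions: (i) the bags cover all of {1, 2, 3, 4, 5, 6, 7}; (ii) for each edge, some bag contains both endpoints; (iii) the bags containing any fixed vertex form a subtree. All hold, so the decomposition is valid with width 2 − 1 = 1.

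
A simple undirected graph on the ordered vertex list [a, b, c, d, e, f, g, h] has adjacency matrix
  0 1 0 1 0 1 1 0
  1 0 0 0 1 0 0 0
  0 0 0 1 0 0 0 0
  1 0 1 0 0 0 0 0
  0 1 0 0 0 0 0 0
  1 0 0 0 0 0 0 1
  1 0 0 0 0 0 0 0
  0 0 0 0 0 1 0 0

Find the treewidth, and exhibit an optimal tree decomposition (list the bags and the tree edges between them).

Every bag has size at most 2, so the width is 2 − 1 = 1 and tw(G) ≤ 1. Since G has at least one edge (e.g. d–a), it is not an edgeless graph, so tw(G) ≥ 1. Combining the bounds, tw(G) = 1.

Treewidth 1.
One optimal decomposition is:
Bags: B1 = {a, d}  B2 = {c, d}  B3 = {a, f}  B4 = {f, h}  B5 = {a, b}  B6 = {a, g}  B7 = {b, e}
Tree: B1–B2, B1–B3, B3–B4, B1–B5, B5–B6, B5–B7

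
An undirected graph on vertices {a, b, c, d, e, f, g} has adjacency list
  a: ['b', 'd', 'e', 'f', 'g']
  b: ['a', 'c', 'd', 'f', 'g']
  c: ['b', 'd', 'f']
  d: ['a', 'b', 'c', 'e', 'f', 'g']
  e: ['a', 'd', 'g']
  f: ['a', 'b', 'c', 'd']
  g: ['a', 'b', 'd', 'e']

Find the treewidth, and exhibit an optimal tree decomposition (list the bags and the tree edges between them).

Treewidth 3.
One such decomposition:
Bags: B1 = {a, b, d, g}  B2 = {a, d, e, g}  B3 = {a, b, d, f}  B4 = {b, c, d, f}
Tree: B1–B2, B1–B3, B3–B4

The largest bag has 4 vertices, giving width 3; this decomposition certifies tw(G) ≤ 3. Conversely, {a, d, e, g} is a clique of size 4, and the vertices of any clique must share a bag in every tree decomposition; so some bag has ≥ 4 vertices and tw(G) ≥ 3. Therefore the treewidth is 3.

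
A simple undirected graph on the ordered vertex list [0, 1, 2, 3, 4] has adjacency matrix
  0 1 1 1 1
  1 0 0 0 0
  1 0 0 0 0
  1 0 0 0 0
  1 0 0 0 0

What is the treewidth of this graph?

1

A width-1 tree decomposition is:
Bags: B1 = {0, 3}  B2 = {0, 2}  B3 = {0, 4}  B4 = {0, 1}
Tree: B1–B2, B2–B3, B3–B4
Every bag has size at most 2, so the width is 2 − 1 = 1 and tw(G) ≤ 1. G has an edge, so its treewidth is at least 1. The upper and lower bounds meet at 1, so that is the treewidth.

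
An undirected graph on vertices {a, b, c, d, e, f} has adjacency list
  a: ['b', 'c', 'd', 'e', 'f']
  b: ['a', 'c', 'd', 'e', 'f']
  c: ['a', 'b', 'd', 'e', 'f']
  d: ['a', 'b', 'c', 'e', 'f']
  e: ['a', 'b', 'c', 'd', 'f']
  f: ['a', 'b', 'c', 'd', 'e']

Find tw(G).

5

A width-5 tree decomposition is:
Bags: B1 = {a, b, c, d, e, f}
Tree: (single bag)
With just one bag of size 6, the width is 6 − 1 = 5, so tw(G) ≤ 5. On the other hand G contains the 6-clique {a, b, c, d, e, f}. A clique must lie in a single bag of any decomposition, so no decomposition can have width below 5. Therefore the treewidth is 5.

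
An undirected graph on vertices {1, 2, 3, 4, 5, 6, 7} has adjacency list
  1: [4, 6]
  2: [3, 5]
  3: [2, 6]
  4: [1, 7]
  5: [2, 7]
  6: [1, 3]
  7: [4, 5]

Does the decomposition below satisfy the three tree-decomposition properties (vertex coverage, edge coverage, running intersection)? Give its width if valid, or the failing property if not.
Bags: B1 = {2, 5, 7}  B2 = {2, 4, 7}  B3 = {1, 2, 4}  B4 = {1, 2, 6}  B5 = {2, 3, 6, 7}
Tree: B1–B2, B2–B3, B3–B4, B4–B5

A tree decomposition must satisfy three properties: every vertex lies in some bag; for every edge, both endpoints lie together in some bag; and for every vertex, the bags containing it form a connected subtree. Here bags containing vertex 7 are not connected in the tree, so the decomposition is invalid.

No — bags containing vertex 7 are not connected in the tree.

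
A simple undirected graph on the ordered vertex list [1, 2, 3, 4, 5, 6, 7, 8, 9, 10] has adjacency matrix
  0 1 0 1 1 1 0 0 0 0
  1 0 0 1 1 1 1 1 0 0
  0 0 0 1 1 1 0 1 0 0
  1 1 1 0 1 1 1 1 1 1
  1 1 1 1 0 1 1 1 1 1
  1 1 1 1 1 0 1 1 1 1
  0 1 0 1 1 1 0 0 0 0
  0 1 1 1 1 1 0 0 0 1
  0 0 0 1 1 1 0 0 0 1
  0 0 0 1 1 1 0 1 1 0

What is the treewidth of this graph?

4

A width-4 tree decomposition is:
Bags: B1 = {1, 2, 4, 5, 6}  B2 = {2, 4, 5, 6, 8}  B3 = {4, 5, 6, 8, 10}  B4 = {2, 4, 5, 6, 7}  B5 = {3, 4, 5, 6, 8}  B6 = {4, 5, 6, 9, 10}
Tree: B1–B2, B2–B3, B2–B4, B3–B5, B3–B6
The largest bag has 5 vertices, giving width 4; this decomposition certifies tw(G) ≤ 4. For the lower bound, the 5 vertices {4, 5, 6, 8, 10} are pairwise adjacent, and any tree decomposition puts a clique entirely inside one bag — forcing width ≥ 4. Therefore the treewidth is 4.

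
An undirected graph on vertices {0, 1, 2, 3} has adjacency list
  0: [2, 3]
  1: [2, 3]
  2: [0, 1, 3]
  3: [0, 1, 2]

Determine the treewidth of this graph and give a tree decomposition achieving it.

Treewidth 2.
Bags: B1 = {1, 2, 3}  B2 = {0, 2, 3}
Tree: B1–B2

The largest bag has 3 vertices, giving width 2; this decomposition certifies tw(G) ≤ 2. Conversely, {0, 2, 3} is a clique of size 3, and the vertices of any clique must share a bag in every tree decomposition; so some bag has ≥ 3 vertices and tw(G) ≥ 2. Therefore the treewidth is 2.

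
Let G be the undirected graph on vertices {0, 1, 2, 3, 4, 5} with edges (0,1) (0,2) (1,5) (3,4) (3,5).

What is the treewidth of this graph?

A width-1 tree decomposition is:
Bags: B1 = {0, 2}  B2 = {0, 1}  B3 = {1, 5}  B4 = {3, 5}  B5 = {3, 4}
Tree: B1–B2, B2–B3, B3–B4, B4–B5
Every bag has size at most 2, so the width is 2 − 1 = 1 and tw(G) ≤ 1. G has an edge, so its treewidth is at least 1. Hence tw(G) = 1 exactly.

1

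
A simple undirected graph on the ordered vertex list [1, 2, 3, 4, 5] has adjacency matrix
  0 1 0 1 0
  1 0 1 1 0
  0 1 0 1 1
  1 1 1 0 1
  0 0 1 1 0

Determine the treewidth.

2

A width-2 tree decomposition is:
Bags: B1 = {3, 4, 5}  B2 = {2, 3, 4}  B3 = {1, 2, 4}
Tree: B1–B2, B2–B3
The largest bag has 3 vertices, giving width 2; this decomposition certifies tw(G) ≤ 2. Conversely, {1, 2, 4} is a clique of size 3, and the vertices of any clique must share a bag in every tree decomposition; so some bag has ≥ 3 vertices and tw(G) ≥ 2. Therefore the treewidth is 2.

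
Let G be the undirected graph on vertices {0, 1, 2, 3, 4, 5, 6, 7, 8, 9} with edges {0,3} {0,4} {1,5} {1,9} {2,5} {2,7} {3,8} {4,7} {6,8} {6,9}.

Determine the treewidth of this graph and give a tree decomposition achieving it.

Treewidth 2.
One optimal decomposition is:
Bags: B1 = {2, 5, 7}  B2 = {1, 5, 7}  B3 = {1, 7, 9}  B4 = {6, 7, 9}  B5 = {6, 7, 8}  B6 = {3, 7, 8}  B7 = {0, 3, 7}  B8 = {0, 4, 7}
Tree: B1–B2, B2–B3, B3–B4, B4–B5, B5–B6, B6–B7, B7–B8

Each bag holds 3 vertices, so the decomposition has width 2, which upper-bounds the treewidth. Since 7–2–5–1–9–6–8–3–0–4–7 is a cycle in G, G is not acyclic. Forests are exactly the graphs of treewidth ≤ 1, so tw(G) ≥ 2. Therefore the treewidth is 2.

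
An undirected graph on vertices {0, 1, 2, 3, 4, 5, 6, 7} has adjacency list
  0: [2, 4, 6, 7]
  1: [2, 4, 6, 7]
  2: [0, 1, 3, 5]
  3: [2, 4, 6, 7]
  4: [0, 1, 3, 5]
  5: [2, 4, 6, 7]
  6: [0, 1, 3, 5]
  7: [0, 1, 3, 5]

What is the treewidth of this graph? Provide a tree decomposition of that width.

Each bag holds 5 vertices, so the decomposition has width 4, which upper-bounds the treewidth. For the lower bound: the 5 vertex sets {3,7}, {0,6}, {2,5}, {4}, {1} are disjoint, each induces a connected subgraph, and every pair is joined by at least one edge of G. Contracting each set to a single vertex therefore yields K_{5} as a minor, and since treewidth is minor-monotone, tw(G) ≥ tw(K_{5}) = 4. Therefore the treewidth is 4.

Treewidth 4.
One such decomposition:
Bags: B1 = {2, 3, 4, 6, 7}  B2 = {0, 2, 4, 6, 7}  B3 = {2, 4, 5, 6, 7}  B4 = {1, 2, 4, 6, 7}
Tree: B1–B2, B2–B3, B3–B4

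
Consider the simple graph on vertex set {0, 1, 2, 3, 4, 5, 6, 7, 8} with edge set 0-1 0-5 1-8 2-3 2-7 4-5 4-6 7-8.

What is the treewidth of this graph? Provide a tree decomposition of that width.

Each bag holds 2 vertices, so the decomposition has width 1, which upper-bounds the treewidth. Since G has at least one edge (e.g. 3–2), it is not an edgeless graph, so tw(G) ≥ 1. The upper and lower bounds meet at 1, so that is the treewidth.

Treewidth 1.
One such decomposition:
Bags: B1 = {2, 3}  B2 = {2, 7}  B3 = {7, 8}  B4 = {1, 8}  B5 = {0, 1}  B6 = {0, 5}  B7 = {4, 5}  B8 = {4, 6}
Tree: B1–B2, B2–B3, B3–B4, B4–B5, B5–B6, B6–B7, B7–B8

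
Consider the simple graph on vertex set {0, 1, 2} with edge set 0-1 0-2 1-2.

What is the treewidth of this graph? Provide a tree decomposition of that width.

With just one bag of size 3, the width is 3 − 1 = 2, so tw(G) ≤ 2. For the lower bound, the 3 vertices {0, 1, 2} are pairwise adjacent, and any tree decomposition puts a clique entirely inside one bag — forcing width ≥ 2. Therefore the treewidth is 2.

Treewidth 2.
Bags: B1 = {0, 1, 2}
Tree: (single bag)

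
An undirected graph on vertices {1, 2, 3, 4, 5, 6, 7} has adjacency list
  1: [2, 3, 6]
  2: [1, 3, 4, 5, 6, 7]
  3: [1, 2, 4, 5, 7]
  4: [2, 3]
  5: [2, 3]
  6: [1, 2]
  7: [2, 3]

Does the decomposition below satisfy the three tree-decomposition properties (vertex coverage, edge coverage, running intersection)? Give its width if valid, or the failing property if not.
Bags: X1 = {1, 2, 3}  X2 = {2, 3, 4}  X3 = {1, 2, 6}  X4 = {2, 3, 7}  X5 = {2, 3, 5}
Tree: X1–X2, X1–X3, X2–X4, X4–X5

Every vertex of G appears in some bag (union = {1, 2, 3, 4, 5, 6, 7}); every edge is covered by a bag; and for each vertex v the set of bags containing v is connected in the bag tree. The decomposition is therefore valid. The largest bag has 3 vertices, so the width is 2.

Yes; width 2.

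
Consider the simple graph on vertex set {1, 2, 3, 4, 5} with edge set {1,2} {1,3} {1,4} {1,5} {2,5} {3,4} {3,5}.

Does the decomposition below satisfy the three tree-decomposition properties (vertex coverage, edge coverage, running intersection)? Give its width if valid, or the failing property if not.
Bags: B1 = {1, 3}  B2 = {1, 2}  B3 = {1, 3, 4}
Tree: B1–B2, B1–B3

No — vertex 5 appears in no bag.

A tree decomposition must satisfy three properties: every vertex lies in some bag; for every edge, both endpoints lie together in some bag; and for every vertex, the bags containing it form a connected subtree. Here vertex 5 appears in no bag, so the decomposition is invalid.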